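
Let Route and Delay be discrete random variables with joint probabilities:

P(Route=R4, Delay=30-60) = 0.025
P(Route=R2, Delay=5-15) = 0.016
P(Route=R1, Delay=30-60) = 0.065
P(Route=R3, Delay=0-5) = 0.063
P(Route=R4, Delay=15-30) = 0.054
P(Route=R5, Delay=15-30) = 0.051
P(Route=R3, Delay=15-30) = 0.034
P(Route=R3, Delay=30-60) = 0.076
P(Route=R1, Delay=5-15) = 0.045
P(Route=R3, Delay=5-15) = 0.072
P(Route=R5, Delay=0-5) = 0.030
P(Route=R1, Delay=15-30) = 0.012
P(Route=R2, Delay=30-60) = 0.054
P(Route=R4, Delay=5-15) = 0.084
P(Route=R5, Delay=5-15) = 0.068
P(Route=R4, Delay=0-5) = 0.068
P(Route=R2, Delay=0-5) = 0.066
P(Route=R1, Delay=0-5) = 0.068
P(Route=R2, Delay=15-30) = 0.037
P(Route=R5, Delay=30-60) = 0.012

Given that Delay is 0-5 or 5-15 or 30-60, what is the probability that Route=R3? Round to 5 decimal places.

P(Delay=0-5) = 0.068 + 0.066 + 0.063 + 0.068 + 0.030 = 0.295.
P(Delay=5-15) = 0.045 + 0.016 + 0.072 + 0.084 + 0.068 = 0.285.
P(Delay=30-60) = 0.065 + 0.054 + 0.076 + 0.025 + 0.012 = 0.232.
P(Delay ∈ {0-5, 5-15, 30-60}) = 0.295 + 0.285 + 0.232 = 0.812; P(Route=R3, Delay ∈ {0-5, 5-15, 30-60}) = 0.063 + 0.072 + 0.076 = 0.211.
P(Route=R3 | Delay ∈ {0-5, 5-15, 30-60}) = 0.211/0.812 = 0.25985.

0.25985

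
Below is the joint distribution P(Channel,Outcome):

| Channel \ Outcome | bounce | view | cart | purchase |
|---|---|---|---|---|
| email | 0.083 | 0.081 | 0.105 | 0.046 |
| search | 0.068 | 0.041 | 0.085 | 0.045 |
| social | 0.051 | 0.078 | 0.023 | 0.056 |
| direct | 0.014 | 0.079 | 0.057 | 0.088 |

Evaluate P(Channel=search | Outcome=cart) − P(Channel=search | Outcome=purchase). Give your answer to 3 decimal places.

0.123

P(Outcome=cart) = 0.105 + 0.085 + 0.023 + 0.057 = 0.270; P(Channel=search | Outcome=cart) = 0.085/0.270 = 0.3148.
P(Outcome=purchase) = 0.046 + 0.045 + 0.056 + 0.088 = 0.235; P(Channel=search | Outcome=purchase) = 0.045/0.235 = 0.1915.
Difference = 0.123.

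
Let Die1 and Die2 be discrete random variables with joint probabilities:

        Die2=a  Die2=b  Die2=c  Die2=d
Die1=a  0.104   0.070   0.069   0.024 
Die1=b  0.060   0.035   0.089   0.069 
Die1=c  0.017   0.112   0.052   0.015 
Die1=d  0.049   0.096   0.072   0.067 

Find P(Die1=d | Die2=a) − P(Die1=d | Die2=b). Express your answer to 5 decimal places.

P(Die2=a) = 0.104 + 0.060 + 0.017 + 0.049 = 0.230; P(Die1=d | Die2=a) = 0.049/0.230 = 0.213043.
P(Die2=b) = 0.070 + 0.035 + 0.112 + 0.096 = 0.313; P(Die1=d | Die2=b) = 0.096/0.313 = 0.306709.
Difference = -0.09367.

-0.09367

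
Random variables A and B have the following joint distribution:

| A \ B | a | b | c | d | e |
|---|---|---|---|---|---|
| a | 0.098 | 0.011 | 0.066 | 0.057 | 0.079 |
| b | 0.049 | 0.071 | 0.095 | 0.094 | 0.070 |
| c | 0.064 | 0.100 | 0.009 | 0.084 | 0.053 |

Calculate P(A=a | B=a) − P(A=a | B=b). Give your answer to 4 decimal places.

P(B=a) = 0.098 + 0.049 + 0.064 = 0.211; P(A=a | B=a) = 0.098/0.211 = 0.46445.
P(B=b) = 0.011 + 0.071 + 0.100 = 0.182; P(A=a | B=b) = 0.011/0.182 = 0.06044.
Difference = 0.4040.

0.4040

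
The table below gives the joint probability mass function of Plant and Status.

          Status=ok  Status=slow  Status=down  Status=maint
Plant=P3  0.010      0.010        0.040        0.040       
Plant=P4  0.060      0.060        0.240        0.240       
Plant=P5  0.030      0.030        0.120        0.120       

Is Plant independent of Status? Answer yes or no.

yes

Every cell satisfies P(Plant,Status) = P(Plant)·P(Status). For instance P(Plant=P4) = 0.600, P(Status=maint) = 0.400, and 0.600×0.400 = 0.240 matches the joint entry. So Plant and Status are independent.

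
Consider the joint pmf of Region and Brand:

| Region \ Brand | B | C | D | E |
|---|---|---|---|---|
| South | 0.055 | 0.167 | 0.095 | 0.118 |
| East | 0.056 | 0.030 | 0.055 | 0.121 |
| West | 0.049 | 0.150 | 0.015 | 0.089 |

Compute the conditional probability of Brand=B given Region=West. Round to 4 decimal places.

0.1617

P(Region=West) = 0.049 + 0.150 + 0.015 + 0.089 = 0.303.
P(Brand=B | Region=West) = 0.049/0.303 = 0.1617.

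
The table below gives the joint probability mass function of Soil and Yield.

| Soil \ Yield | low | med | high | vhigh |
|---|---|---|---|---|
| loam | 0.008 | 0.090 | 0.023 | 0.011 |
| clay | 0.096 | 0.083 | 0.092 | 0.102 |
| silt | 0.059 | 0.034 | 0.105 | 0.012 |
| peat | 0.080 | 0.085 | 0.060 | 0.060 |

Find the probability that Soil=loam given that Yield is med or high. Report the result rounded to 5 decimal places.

P(Yield=med) = 0.090 + 0.083 + 0.034 + 0.085 = 0.292.
P(Yield=high) = 0.023 + 0.092 + 0.105 + 0.060 = 0.280.
P(Yield ∈ {med, high}) = 0.292 + 0.280 = 0.572; P(Soil=loam, Yield ∈ {med, high}) = 0.090 + 0.023 = 0.113.
P(Soil=loam | Yield ∈ {med, high}) = 0.113/0.572 = 0.19755.

0.19755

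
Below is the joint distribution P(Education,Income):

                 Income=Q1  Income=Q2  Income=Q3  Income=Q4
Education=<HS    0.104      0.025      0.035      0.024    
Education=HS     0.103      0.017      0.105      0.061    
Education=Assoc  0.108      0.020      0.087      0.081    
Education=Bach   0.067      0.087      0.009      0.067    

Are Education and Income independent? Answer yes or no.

P(Education=Bach) = 0.230 and P(Income=Q2) = 0.149, so their product is 0.03427, but P(Education=Bach, Income=Q2) = 0.087. Since these differ, Education and Income are not independent.

no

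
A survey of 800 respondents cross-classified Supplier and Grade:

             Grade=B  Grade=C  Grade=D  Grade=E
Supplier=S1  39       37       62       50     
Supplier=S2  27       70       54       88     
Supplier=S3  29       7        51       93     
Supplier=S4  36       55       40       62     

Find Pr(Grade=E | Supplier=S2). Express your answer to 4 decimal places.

0.3682

Total with Supplier=S2: 27 + 70 + 54 + 88 = 239.
P(Grade=E | Supplier=S2) = 88/239 = 0.3682.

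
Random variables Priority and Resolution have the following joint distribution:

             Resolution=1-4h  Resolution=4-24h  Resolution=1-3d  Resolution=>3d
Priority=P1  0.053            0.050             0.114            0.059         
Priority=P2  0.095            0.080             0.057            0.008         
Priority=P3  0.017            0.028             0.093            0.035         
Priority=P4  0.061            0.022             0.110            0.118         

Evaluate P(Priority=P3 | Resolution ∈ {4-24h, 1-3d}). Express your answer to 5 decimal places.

P(Resolution=4-24h) = 0.050 + 0.080 + 0.028 + 0.022 = 0.180.
P(Resolution=1-3d) = 0.114 + 0.057 + 0.093 + 0.110 = 0.374.
P(Resolution ∈ {4-24h, 1-3d}) = 0.180 + 0.374 = 0.554; P(Priority=P3, Resolution ∈ {4-24h, 1-3d}) = 0.028 + 0.093 = 0.121.
P(Priority=P3 | Resolution ∈ {4-24h, 1-3d}) = 0.121/0.554 = 0.21841.

0.21841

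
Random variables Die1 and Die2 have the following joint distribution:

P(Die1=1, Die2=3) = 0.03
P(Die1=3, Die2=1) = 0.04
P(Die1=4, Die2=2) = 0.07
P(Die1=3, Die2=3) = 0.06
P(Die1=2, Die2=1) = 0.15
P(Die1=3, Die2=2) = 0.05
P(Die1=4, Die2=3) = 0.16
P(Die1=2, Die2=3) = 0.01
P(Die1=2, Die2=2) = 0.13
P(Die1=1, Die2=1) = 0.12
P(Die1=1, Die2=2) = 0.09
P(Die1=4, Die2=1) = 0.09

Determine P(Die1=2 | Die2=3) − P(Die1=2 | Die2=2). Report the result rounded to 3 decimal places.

-0.344

P(Die2=3) = 0.03 + 0.01 + 0.06 + 0.16 = 0.26; P(Die1=2 | Die2=3) = 0.01/0.26 = 0.0385.
P(Die2=2) = 0.09 + 0.13 + 0.05 + 0.07 = 0.34; P(Die1=2 | Die2=2) = 0.13/0.34 = 0.3824.
Difference = -0.344.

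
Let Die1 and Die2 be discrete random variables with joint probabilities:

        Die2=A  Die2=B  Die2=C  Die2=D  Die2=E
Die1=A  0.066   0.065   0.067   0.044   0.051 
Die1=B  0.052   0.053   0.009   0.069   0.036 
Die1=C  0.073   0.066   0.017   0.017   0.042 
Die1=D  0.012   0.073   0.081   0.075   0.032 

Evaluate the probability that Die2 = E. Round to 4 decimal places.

0.1610

P(Die2=E) = 0.051 + 0.036 + 0.042 + 0.032 = 0.161.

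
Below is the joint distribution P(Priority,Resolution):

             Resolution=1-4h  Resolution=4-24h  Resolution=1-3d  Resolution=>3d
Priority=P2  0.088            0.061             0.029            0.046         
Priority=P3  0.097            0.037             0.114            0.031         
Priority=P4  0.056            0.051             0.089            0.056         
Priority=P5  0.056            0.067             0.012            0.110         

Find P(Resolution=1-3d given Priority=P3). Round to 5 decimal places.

P(Priority=P3) = 0.097 + 0.037 + 0.114 + 0.031 = 0.279.
P(Resolution=1-3d | Priority=P3) = 0.114/0.279 = 0.40860.

0.40860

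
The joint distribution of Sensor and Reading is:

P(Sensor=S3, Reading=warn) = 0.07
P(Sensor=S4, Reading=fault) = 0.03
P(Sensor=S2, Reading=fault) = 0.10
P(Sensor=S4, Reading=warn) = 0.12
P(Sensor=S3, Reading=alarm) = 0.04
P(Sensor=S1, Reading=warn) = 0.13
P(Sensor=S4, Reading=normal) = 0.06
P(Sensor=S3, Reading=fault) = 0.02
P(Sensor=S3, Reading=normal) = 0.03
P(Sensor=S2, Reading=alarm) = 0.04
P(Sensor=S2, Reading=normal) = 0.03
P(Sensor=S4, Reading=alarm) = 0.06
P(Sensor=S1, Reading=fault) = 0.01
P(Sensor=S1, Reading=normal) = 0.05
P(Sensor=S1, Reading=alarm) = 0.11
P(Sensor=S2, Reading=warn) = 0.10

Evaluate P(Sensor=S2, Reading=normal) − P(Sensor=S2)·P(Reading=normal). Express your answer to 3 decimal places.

-0.016

P(Sensor=S2) = 0.03 + 0.10 + 0.04 + 0.10 = 0.27.
P(Reading=normal) = 0.05 + 0.03 + 0.03 + 0.06 = 0.17.
P(Sensor=S2, Reading=normal) − P(Sensor=S2)P(Reading=normal) = 0.03 − 0.27×0.17 = -0.016.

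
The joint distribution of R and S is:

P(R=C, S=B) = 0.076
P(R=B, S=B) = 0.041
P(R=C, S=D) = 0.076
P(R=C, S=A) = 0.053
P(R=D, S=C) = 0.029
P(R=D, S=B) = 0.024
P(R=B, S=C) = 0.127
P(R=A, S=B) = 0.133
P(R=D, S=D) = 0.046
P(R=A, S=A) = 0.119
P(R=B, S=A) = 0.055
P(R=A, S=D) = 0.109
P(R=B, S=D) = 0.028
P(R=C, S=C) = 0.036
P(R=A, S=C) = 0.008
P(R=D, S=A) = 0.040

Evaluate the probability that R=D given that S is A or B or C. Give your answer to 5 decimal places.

P(S=A) = 0.119 + 0.055 + 0.053 + 0.040 = 0.267.
P(S=B) = 0.133 + 0.041 + 0.076 + 0.024 = 0.274.
P(S=C) = 0.008 + 0.127 + 0.036 + 0.029 = 0.200.
P(S ∈ {A, B, C}) = 0.267 + 0.274 + 0.200 = 0.741; P(R=D, S ∈ {A, B, C}) = 0.040 + 0.024 + 0.029 = 0.093.
P(R=D | S ∈ {A, B, C}) = 0.093/0.741 = 0.12551.

0.12551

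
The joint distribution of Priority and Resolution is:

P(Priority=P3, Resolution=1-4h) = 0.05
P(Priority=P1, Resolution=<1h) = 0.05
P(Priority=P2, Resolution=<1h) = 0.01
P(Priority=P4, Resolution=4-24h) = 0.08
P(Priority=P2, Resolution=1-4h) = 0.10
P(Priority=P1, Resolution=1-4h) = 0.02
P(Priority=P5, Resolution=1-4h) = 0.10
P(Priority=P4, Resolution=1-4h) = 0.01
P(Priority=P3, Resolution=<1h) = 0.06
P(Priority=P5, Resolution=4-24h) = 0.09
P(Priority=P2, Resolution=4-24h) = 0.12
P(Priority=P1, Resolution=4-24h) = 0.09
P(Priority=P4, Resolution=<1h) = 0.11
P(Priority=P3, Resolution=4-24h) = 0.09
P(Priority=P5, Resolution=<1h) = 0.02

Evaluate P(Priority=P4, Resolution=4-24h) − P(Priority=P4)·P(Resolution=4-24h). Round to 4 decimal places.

-0.0140

P(Priority=P4) = 0.11 + 0.01 + 0.08 = 0.20.
P(Resolution=4-24h) = 0.09 + 0.12 + 0.09 + 0.08 + 0.09 = 0.47.
P(Priority=P4, Resolution=4-24h) − P(Priority=P4)P(Resolution=4-24h) = 0.08 − 0.20×0.47 = -0.0140.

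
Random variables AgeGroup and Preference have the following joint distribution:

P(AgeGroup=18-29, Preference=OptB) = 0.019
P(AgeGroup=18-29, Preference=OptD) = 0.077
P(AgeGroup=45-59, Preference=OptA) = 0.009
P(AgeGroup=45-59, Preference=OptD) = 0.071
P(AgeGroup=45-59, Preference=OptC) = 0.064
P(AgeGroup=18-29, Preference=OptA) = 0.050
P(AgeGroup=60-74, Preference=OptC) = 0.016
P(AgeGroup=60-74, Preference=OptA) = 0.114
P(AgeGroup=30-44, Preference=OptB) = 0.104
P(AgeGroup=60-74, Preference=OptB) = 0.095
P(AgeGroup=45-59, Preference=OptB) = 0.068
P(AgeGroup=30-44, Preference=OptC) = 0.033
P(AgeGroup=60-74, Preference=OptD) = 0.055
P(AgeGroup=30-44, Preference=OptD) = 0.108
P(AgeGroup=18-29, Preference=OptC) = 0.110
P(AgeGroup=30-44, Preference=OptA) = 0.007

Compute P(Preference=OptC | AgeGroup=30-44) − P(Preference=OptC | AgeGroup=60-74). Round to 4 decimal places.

0.0738

P(AgeGroup=30-44) = 0.007 + 0.104 + 0.033 + 0.108 = 0.252; P(Preference=OptC | AgeGroup=30-44) = 0.033/0.252 = 0.13095.
P(AgeGroup=60-74) = 0.114 + 0.095 + 0.016 + 0.055 = 0.280; P(Preference=OptC | AgeGroup=60-74) = 0.016/0.280 = 0.05714.
Difference = 0.0738.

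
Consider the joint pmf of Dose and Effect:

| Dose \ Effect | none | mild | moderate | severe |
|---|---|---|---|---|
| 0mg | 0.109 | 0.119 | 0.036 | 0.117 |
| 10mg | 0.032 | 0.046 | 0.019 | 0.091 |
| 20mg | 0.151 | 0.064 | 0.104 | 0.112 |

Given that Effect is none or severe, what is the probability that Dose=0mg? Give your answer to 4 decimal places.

P(Effect=none) = 0.109 + 0.032 + 0.151 = 0.292.
P(Effect=severe) = 0.117 + 0.091 + 0.112 = 0.320.
P(Effect ∈ {none, severe}) = 0.292 + 0.320 = 0.612; P(Dose=0mg, Effect ∈ {none, severe}) = 0.109 + 0.117 = 0.226.
P(Dose=0mg | Effect ∈ {none, severe}) = 0.226/0.612 = 0.3693.

0.3693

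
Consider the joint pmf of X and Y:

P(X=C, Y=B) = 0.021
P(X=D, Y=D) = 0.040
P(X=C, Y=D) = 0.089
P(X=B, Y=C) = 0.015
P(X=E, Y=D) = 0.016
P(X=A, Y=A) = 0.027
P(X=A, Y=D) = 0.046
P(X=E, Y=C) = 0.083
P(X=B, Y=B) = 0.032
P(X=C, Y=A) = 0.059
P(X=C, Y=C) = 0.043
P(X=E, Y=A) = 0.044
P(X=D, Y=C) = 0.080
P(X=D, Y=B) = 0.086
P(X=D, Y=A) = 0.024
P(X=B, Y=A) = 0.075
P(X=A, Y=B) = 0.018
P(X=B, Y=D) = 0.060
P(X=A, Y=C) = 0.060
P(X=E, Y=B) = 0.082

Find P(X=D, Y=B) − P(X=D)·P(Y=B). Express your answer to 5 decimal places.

0.03103

P(X=D) = 0.024 + 0.086 + 0.080 + 0.040 = 0.230.
P(Y=B) = 0.018 + 0.032 + 0.021 + 0.086 + 0.082 = 0.239.
P(X=D, Y=B) − P(X=D)P(Y=B) = 0.086 − 0.230×0.239 = 0.03103.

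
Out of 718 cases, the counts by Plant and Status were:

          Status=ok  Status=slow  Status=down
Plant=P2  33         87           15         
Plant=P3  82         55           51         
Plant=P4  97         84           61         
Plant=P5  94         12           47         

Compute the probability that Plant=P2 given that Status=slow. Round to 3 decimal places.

0.366

Total with Status=slow: 87 + 55 + 84 + 12 = 238.
P(Plant=P2 | Status=slow) = 87/238 = 0.366.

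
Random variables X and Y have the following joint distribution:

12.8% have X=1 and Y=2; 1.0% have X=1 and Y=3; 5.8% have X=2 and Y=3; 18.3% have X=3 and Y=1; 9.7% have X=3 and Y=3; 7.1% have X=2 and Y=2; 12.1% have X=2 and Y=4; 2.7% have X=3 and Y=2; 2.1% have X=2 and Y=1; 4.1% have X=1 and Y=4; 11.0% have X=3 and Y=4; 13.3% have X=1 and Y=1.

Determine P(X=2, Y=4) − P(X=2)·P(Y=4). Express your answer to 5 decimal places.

0.04729

P(X=2) = 0.021 + 0.071 + 0.058 + 0.121 = 0.271.
P(Y=4) = 0.041 + 0.121 + 0.110 = 0.272.
P(X=2, Y=4) − P(X=2)P(Y=4) = 0.121 − 0.271×0.272 = 0.04729.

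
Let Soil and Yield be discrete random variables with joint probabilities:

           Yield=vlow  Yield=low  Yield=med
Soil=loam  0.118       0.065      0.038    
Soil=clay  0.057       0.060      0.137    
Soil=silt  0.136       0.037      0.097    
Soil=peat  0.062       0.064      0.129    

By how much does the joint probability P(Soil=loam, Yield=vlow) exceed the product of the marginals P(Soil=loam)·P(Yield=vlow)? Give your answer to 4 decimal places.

0.0356

P(Soil=loam) = 0.118 + 0.065 + 0.038 = 0.221.
P(Yield=vlow) = 0.118 + 0.057 + 0.136 + 0.062 = 0.373.
P(Soil=loam, Yield=vlow) − P(Soil=loam)P(Yield=vlow) = 0.118 − 0.221×0.373 = 0.0356.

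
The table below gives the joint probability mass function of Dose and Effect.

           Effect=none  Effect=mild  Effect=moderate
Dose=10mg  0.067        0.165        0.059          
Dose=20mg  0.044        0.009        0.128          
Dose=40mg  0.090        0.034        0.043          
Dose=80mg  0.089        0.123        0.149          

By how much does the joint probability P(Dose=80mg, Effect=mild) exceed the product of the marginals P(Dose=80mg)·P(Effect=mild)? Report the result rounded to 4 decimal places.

P(Dose=80mg) = 0.089 + 0.123 + 0.149 = 0.361.
P(Effect=mild) = 0.165 + 0.009 + 0.034 + 0.123 = 0.331.
P(Dose=80mg, Effect=mild) − P(Dose=80mg)P(Effect=mild) = 0.123 − 0.361×0.331 = 0.0035.

0.0035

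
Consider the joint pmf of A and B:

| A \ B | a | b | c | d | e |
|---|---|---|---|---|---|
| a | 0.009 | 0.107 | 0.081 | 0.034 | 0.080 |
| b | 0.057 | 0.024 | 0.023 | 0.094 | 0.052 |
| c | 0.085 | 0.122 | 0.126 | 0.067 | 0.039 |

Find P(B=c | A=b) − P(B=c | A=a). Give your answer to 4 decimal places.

-0.1685

P(A=b) = 0.057 + 0.024 + 0.023 + 0.094 + 0.052 = 0.250; P(B=c | A=b) = 0.023/0.250 = 0.09200.
P(A=a) = 0.009 + 0.107 + 0.081 + 0.034 + 0.080 = 0.311; P(B=c | A=a) = 0.081/0.311 = 0.26045.
Difference = -0.1685.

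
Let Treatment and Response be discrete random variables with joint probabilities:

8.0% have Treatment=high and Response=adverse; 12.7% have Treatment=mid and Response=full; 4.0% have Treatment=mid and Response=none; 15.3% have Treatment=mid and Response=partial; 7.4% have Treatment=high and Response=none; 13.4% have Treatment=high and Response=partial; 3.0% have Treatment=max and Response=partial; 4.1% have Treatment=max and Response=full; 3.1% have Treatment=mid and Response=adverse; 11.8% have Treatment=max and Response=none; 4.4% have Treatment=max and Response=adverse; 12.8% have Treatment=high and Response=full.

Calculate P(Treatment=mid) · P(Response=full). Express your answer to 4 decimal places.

P(Treatment=mid) = 0.040 + 0.153 + 0.127 + 0.031 = 0.351.
P(Response=full) = 0.127 + 0.128 + 0.041 = 0.296.
Product: 0.351 × 0.296 = 0.1039.

0.1039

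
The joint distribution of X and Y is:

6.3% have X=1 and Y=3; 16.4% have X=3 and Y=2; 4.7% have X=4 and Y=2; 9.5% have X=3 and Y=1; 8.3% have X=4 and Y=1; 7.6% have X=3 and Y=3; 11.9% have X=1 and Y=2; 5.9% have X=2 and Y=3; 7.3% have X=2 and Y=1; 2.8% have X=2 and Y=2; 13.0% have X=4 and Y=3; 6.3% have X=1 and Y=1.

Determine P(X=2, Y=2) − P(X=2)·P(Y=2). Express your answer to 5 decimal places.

P(X=2) = 0.073 + 0.028 + 0.059 = 0.160.
P(Y=2) = 0.119 + 0.028 + 0.164 + 0.047 = 0.358.
P(X=2, Y=2) − P(X=2)P(Y=2) = 0.028 − 0.160×0.358 = -0.02928.

-0.02928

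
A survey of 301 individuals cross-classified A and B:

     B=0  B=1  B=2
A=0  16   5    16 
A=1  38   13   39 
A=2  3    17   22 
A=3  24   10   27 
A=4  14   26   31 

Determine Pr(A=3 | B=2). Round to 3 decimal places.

Total with B=2: 16 + 39 + 22 + 27 + 31 = 135.
P(A=3 | B=2) = 27/135 = 0.200.

0.200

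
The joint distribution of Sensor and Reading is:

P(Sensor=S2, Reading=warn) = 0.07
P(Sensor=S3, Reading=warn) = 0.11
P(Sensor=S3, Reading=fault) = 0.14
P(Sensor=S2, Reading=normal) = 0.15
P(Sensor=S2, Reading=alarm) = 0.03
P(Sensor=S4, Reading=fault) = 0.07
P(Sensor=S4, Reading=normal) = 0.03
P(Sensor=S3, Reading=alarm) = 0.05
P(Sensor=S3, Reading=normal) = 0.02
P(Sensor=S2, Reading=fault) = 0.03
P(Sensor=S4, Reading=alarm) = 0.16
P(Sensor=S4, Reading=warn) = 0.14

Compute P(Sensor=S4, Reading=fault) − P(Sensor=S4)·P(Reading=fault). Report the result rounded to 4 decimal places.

P(Sensor=S4) = 0.03 + 0.14 + 0.16 + 0.07 = 0.40.
P(Reading=fault) = 0.03 + 0.14 + 0.07 = 0.24.
P(Sensor=S4, Reading=fault) − P(Sensor=S4)P(Reading=fault) = 0.07 − 0.40×0.24 = -0.0260.

-0.0260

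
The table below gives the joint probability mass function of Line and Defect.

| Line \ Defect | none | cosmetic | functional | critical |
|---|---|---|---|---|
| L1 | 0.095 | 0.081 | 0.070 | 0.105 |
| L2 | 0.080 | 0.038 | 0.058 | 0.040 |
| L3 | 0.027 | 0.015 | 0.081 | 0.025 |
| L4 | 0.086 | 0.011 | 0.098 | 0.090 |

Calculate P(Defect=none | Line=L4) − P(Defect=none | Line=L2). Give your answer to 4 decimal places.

-0.0686

P(Line=L4) = 0.086 + 0.011 + 0.098 + 0.090 = 0.285; P(Defect=none | Line=L4) = 0.086/0.285 = 0.30175.
P(Line=L2) = 0.080 + 0.038 + 0.058 + 0.040 = 0.216; P(Defect=none | Line=L2) = 0.080/0.216 = 0.37037.
Difference = -0.0686.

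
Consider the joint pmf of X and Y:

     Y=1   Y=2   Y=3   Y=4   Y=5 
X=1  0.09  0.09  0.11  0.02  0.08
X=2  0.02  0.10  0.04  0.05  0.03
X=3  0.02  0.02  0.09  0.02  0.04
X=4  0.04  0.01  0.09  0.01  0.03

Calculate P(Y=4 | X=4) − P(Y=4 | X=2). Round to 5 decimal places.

P(X=4) = 0.04 + 0.01 + 0.09 + 0.01 + 0.03 = 0.18; P(Y=4 | X=4) = 0.01/0.18 = 0.055556.
P(X=2) = 0.02 + 0.10 + 0.04 + 0.05 + 0.03 = 0.24; P(Y=4 | X=2) = 0.05/0.24 = 0.208333.
Difference = -0.15278.

-0.15278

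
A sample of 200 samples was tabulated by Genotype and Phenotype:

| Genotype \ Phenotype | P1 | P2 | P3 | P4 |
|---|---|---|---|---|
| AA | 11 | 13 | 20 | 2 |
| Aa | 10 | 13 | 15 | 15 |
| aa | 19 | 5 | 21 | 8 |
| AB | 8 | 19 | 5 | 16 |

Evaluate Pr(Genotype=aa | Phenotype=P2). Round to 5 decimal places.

Total with Phenotype=P2: 13 + 13 + 5 + 19 = 50.
P(Genotype=aa | Phenotype=P2) = 5/50 = 0.10000.

0.10000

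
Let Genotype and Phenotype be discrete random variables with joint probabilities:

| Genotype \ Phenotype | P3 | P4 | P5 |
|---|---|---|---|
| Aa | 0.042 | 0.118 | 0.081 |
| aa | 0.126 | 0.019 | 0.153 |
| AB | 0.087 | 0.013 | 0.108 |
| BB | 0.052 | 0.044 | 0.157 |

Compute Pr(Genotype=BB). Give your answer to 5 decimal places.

0.25300

P(Genotype=BB) = 0.052 + 0.044 + 0.157 = 0.253.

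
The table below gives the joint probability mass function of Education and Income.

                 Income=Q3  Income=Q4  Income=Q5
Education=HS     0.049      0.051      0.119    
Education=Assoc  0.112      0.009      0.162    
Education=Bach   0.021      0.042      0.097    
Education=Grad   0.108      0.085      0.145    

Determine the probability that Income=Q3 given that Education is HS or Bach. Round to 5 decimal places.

P(Education=HS) = 0.049 + 0.051 + 0.119 = 0.219.
P(Education=Bach) = 0.021 + 0.042 + 0.097 = 0.160.
P(Education ∈ {HS, Bach}) = 0.219 + 0.160 = 0.379; P(Income=Q3, Education ∈ {HS, Bach}) = 0.049 + 0.021 = 0.070.
P(Income=Q3 | Education ∈ {HS, Bach}) = 0.070/0.379 = 0.18470.

0.18470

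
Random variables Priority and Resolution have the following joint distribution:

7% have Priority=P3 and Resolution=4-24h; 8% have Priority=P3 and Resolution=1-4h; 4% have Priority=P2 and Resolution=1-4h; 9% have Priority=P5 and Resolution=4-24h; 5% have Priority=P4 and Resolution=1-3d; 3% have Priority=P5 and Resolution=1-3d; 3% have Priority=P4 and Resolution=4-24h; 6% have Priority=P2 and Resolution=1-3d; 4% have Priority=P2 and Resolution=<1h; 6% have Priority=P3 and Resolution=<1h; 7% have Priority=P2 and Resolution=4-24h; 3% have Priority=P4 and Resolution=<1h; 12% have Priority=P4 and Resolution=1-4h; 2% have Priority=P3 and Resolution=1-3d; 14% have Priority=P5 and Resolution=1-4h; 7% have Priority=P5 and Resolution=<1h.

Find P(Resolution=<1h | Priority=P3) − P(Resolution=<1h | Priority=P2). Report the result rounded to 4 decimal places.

0.0704

P(Priority=P3) = 0.06 + 0.08 + 0.07 + 0.02 = 0.23; P(Resolution=<1h | Priority=P3) = 0.06/0.23 = 0.26087.
P(Priority=P2) = 0.04 + 0.04 + 0.07 + 0.06 = 0.21; P(Resolution=<1h | Priority=P2) = 0.04/0.21 = 0.19048.
Difference = 0.0704.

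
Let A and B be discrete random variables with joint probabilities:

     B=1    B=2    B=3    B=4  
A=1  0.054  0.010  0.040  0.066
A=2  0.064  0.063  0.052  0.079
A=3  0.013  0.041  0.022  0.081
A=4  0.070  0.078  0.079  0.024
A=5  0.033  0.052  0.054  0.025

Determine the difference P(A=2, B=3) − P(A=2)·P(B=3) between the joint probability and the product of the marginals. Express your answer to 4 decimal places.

P(A=2) = 0.064 + 0.063 + 0.052 + 0.079 = 0.258.
P(B=3) = 0.040 + 0.052 + 0.022 + 0.079 + 0.054 = 0.247.
P(A=2, B=3) − P(A=2)P(B=3) = 0.052 − 0.258×0.247 = -0.0117.

-0.0117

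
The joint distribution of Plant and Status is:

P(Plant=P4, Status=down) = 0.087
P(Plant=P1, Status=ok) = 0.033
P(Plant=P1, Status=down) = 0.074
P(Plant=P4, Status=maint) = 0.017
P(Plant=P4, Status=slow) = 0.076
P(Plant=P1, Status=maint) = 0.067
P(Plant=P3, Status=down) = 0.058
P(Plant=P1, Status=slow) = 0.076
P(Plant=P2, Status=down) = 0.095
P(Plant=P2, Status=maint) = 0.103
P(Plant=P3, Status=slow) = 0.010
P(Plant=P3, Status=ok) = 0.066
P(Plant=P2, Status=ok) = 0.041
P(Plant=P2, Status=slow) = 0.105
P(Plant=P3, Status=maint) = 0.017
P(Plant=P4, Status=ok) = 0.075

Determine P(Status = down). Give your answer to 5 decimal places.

P(Status=down) = 0.074 + 0.095 + 0.058 + 0.087 = 0.314.

0.31400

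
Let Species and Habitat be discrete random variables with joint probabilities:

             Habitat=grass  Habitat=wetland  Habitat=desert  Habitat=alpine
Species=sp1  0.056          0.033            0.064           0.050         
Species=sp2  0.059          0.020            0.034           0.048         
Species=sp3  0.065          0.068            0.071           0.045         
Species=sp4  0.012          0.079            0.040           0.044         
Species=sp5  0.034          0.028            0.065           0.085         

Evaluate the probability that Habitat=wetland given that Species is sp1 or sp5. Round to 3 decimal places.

0.147

P(Species=sp1) = 0.056 + 0.033 + 0.064 + 0.050 = 0.203.
P(Species=sp5) = 0.034 + 0.028 + 0.065 + 0.085 = 0.212.
P(Species ∈ {sp1, sp5}) = 0.203 + 0.212 = 0.415; P(Habitat=wetland, Species ∈ {sp1, sp5}) = 0.033 + 0.028 = 0.061.
P(Habitat=wetland | Species ∈ {sp1, sp5}) = 0.061/0.415 = 0.147.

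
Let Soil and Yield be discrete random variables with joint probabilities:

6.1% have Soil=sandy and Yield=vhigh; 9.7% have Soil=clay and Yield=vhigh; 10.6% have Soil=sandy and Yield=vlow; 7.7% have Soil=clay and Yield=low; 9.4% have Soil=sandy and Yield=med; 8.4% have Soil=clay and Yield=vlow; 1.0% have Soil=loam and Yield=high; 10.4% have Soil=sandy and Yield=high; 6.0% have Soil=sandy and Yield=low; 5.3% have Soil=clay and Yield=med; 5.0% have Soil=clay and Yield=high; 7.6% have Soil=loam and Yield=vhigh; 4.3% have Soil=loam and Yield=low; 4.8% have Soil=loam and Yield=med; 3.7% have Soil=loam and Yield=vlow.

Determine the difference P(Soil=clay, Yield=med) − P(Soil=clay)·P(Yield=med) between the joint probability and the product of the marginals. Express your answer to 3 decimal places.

-0.017

P(Soil=clay) = 0.084 + 0.077 + 0.053 + 0.050 + 0.097 = 0.361.
P(Yield=med) = 0.094 + 0.048 + 0.053 = 0.195.
P(Soil=clay, Yield=med) − P(Soil=clay)P(Yield=med) = 0.053 − 0.361×0.195 = -0.017.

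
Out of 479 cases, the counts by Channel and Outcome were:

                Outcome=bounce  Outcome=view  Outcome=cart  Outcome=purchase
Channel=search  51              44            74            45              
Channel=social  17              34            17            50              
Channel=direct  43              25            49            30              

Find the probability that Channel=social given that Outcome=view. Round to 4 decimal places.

Total with Outcome=view: 44 + 34 + 25 = 103.
P(Channel=social | Outcome=view) = 34/103 = 0.3301.

0.3301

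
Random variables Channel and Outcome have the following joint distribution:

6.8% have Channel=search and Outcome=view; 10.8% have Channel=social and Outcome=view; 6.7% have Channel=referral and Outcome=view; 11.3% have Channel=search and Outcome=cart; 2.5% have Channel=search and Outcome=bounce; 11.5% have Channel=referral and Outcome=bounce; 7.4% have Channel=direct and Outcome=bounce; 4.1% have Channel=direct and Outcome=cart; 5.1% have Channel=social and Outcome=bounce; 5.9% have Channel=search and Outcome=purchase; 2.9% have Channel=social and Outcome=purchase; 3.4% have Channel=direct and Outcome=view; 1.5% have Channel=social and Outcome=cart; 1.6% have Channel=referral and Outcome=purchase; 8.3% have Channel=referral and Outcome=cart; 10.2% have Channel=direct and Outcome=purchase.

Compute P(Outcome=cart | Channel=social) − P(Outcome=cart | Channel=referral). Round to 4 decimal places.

P(Channel=social) = 0.051 + 0.108 + 0.015 + 0.029 = 0.203; P(Outcome=cart | Channel=social) = 0.015/0.203 = 0.07389.
P(Channel=referral) = 0.115 + 0.067 + 0.083 + 0.016 = 0.281; P(Outcome=cart | Channel=referral) = 0.083/0.281 = 0.29537.
Difference = -0.2215.

-0.2215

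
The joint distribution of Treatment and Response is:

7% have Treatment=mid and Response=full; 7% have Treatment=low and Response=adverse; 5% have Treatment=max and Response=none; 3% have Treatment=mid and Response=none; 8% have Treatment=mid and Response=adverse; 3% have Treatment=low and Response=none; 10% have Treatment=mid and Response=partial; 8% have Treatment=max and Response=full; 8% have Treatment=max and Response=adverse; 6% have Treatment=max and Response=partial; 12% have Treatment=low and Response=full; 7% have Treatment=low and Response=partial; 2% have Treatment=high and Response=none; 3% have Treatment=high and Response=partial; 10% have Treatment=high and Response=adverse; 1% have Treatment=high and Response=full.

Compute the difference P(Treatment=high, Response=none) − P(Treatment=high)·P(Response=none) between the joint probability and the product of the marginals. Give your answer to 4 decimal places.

-0.0008

P(Treatment=high) = 0.02 + 0.03 + 0.01 + 0.10 = 0.16.
P(Response=none) = 0.03 + 0.03 + 0.02 + 0.05 = 0.13.
P(Treatment=high, Response=none) − P(Treatment=high)P(Response=none) = 0.02 − 0.16×0.13 = -0.0008.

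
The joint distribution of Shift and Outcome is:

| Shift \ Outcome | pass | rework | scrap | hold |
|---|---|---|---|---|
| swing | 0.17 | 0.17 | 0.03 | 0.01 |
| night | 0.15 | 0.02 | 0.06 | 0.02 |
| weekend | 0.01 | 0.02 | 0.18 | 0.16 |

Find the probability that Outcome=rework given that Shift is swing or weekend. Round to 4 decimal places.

0.2533

P(Shift=swing) = 0.17 + 0.17 + 0.03 + 0.01 = 0.38.
P(Shift=weekend) = 0.01 + 0.02 + 0.18 + 0.16 = 0.37.
P(Shift ∈ {swing, weekend}) = 0.38 + 0.37 = 0.75; P(Outcome=rework, Shift ∈ {swing, weekend}) = 0.17 + 0.02 = 0.19.
P(Outcome=rework | Shift ∈ {swing, weekend}) = 0.19/0.75 = 0.2533.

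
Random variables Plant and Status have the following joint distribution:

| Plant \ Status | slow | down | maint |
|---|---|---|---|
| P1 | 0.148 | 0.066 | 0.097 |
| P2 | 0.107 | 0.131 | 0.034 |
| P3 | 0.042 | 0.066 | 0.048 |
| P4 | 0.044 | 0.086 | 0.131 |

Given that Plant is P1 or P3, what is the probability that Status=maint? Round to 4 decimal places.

0.3105

P(Plant=P1) = 0.148 + 0.066 + 0.097 = 0.311.
P(Plant=P3) = 0.042 + 0.066 + 0.048 = 0.156.
P(Plant ∈ {P1, P3}) = 0.311 + 0.156 = 0.467; P(Status=maint, Plant ∈ {P1, P3}) = 0.097 + 0.048 = 0.145.
P(Status=maint | Plant ∈ {P1, P3}) = 0.145/0.467 = 0.3105.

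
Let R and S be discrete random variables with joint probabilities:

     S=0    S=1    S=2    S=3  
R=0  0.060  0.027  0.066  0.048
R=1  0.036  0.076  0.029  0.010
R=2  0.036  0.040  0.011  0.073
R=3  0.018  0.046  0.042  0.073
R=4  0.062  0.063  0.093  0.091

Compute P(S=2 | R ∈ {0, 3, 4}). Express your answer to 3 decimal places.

P(R=0) = 0.060 + 0.027 + 0.066 + 0.048 = 0.201.
P(R=3) = 0.018 + 0.046 + 0.042 + 0.073 = 0.179.
P(R=4) = 0.062 + 0.063 + 0.093 + 0.091 = 0.309.
P(R ∈ {0, 3, 4}) = 0.201 + 0.179 + 0.309 = 0.689; P(S=2, R ∈ {0, 3, 4}) = 0.066 + 0.042 + 0.093 = 0.201.
P(S=2 | R ∈ {0, 3, 4}) = 0.201/0.689 = 0.292.

0.292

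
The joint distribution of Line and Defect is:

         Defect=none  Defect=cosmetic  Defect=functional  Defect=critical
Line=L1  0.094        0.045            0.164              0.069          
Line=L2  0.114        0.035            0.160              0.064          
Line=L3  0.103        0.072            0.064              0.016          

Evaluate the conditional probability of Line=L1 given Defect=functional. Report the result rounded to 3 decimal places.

0.423

P(Defect=functional) = 0.164 + 0.160 + 0.064 = 0.388.
P(Line=L1 | Defect=functional) = 0.164/0.388 = 0.423.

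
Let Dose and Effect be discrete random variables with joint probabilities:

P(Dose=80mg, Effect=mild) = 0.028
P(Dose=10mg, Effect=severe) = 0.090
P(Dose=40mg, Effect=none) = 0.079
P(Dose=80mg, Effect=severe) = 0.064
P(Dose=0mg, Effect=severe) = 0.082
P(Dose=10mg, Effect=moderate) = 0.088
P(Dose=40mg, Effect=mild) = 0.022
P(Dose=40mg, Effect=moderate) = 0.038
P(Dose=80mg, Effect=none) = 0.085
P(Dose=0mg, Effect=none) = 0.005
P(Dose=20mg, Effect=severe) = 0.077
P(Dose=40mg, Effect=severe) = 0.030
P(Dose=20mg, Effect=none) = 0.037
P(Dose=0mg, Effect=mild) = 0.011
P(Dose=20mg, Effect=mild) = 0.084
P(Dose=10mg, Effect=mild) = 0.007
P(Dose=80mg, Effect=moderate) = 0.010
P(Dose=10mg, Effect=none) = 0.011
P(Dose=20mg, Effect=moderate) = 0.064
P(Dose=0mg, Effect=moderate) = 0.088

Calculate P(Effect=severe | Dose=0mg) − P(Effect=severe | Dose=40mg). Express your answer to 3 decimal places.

0.263

P(Dose=0mg) = 0.005 + 0.011 + 0.088 + 0.082 = 0.186; P(Effect=severe | Dose=0mg) = 0.082/0.186 = 0.4409.
P(Dose=40mg) = 0.079 + 0.022 + 0.038 + 0.030 = 0.169; P(Effect=severe | Dose=40mg) = 0.030/0.169 = 0.1775.
Difference = 0.263.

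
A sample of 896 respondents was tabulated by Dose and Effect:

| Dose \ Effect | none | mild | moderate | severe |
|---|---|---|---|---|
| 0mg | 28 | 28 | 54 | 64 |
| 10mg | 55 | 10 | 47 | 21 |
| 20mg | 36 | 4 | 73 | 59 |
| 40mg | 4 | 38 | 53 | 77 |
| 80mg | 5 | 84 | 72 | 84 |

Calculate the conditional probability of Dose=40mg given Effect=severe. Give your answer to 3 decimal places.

0.252

Total with Effect=severe: 64 + 21 + 59 + 77 + 84 = 305.
P(Dose=40mg | Effect=severe) = 77/305 = 0.252.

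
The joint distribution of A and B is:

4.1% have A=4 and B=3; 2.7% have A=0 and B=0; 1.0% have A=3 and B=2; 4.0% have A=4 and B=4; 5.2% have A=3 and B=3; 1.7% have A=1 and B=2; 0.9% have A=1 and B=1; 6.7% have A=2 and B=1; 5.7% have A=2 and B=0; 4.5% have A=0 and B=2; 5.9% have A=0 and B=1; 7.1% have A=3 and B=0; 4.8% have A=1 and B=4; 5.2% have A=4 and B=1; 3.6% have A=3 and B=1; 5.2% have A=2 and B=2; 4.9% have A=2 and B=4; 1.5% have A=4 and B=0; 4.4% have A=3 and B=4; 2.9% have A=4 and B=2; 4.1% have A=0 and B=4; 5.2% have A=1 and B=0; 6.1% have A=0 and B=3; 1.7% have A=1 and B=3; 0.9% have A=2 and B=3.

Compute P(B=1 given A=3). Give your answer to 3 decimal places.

P(A=3) = 0.071 + 0.036 + 0.010 + 0.052 + 0.044 = 0.213.
P(B=1 | A=3) = 0.036/0.213 = 0.169.

0.169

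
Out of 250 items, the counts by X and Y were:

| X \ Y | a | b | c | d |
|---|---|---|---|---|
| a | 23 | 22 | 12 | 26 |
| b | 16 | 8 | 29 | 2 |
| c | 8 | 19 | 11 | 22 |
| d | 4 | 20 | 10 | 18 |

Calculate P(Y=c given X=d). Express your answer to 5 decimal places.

0.19231

Total with X=d: 4 + 20 + 10 + 18 = 52.
P(Y=c | X=d) = 10/52 = 0.19231.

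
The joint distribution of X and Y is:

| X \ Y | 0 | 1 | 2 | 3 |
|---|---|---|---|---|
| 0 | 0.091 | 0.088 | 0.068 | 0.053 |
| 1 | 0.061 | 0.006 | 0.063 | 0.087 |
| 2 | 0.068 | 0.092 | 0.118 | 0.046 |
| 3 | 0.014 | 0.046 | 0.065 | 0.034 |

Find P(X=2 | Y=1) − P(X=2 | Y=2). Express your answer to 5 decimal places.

P(Y=1) = 0.088 + 0.006 + 0.092 + 0.046 = 0.232; P(X=2 | Y=1) = 0.092/0.232 = 0.396552.
P(Y=2) = 0.068 + 0.063 + 0.118 + 0.065 = 0.314; P(X=2 | Y=2) = 0.118/0.314 = 0.375796.
Difference = 0.02076.

0.02076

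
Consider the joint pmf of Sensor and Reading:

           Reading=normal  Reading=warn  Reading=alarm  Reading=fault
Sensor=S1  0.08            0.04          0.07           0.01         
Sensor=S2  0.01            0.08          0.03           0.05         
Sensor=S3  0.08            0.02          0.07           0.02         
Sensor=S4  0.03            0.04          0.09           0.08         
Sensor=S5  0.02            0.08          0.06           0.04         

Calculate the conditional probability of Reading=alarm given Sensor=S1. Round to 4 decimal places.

0.3500

P(Sensor=S1) = 0.08 + 0.04 + 0.07 + 0.01 = 0.20.
P(Reading=alarm | Sensor=S1) = 0.07/0.20 = 0.3500.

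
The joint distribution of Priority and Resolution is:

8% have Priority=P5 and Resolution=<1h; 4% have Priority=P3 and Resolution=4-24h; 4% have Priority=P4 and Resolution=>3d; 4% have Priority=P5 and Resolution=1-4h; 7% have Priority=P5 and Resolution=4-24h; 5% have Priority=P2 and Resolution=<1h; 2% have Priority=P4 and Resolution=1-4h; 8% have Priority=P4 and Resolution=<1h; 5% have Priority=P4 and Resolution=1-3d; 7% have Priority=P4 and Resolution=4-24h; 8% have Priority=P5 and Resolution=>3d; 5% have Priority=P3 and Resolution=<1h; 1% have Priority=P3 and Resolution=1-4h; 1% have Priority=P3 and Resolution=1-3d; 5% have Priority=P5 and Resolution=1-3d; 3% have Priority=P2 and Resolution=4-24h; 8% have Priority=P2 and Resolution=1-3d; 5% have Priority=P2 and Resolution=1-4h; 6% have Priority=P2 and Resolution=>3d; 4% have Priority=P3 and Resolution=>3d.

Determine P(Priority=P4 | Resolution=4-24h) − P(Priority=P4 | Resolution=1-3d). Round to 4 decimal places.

0.0702

P(Resolution=4-24h) = 0.03 + 0.04 + 0.07 + 0.07 = 0.21; P(Priority=P4 | Resolution=4-24h) = 0.07/0.21 = 0.33333.
P(Resolution=1-3d) = 0.08 + 0.01 + 0.05 + 0.05 = 0.19; P(Priority=P4 | Resolution=1-3d) = 0.05/0.19 = 0.26316.
Difference = 0.0702.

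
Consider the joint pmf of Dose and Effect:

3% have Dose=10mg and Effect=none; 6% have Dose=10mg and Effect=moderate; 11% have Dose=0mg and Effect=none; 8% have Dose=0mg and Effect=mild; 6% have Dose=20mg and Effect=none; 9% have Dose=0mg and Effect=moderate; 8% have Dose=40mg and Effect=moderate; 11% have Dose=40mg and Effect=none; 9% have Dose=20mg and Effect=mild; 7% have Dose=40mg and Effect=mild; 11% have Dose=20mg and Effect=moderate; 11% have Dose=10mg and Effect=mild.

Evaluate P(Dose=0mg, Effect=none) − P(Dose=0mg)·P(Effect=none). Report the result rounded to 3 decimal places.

P(Dose=0mg) = 0.11 + 0.08 + 0.09 = 0.28.
P(Effect=none) = 0.11 + 0.03 + 0.06 + 0.11 = 0.31.
P(Dose=0mg, Effect=none) − P(Dose=0mg)P(Effect=none) = 0.11 − 0.28×0.31 = 0.023.

0.023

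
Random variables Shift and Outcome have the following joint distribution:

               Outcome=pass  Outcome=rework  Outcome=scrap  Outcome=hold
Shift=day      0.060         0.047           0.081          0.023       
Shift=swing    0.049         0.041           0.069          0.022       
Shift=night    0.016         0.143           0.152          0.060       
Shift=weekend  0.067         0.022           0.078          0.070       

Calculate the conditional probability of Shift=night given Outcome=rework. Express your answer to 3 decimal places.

0.565

P(Outcome=rework) = 0.047 + 0.041 + 0.143 + 0.022 = 0.253.
P(Shift=night | Outcome=rework) = 0.143/0.253 = 0.565.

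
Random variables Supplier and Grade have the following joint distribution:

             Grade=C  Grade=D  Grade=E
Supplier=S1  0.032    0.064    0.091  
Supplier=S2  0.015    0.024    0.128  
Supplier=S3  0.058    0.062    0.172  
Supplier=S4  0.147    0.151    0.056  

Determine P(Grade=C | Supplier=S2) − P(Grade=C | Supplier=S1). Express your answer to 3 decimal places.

-0.081

P(Supplier=S2) = 0.015 + 0.024 + 0.128 = 0.167; P(Grade=C | Supplier=S2) = 0.015/0.167 = 0.0898.
P(Supplier=S1) = 0.032 + 0.064 + 0.091 = 0.187; P(Grade=C | Supplier=S1) = 0.032/0.187 = 0.1711.
Difference = -0.081.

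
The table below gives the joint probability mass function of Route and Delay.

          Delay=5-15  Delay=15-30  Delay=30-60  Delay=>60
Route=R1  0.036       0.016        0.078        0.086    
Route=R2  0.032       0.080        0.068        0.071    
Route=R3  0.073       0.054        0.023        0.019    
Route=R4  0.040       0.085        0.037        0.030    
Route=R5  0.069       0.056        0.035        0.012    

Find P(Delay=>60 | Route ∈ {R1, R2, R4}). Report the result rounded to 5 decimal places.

P(Route=R1) = 0.036 + 0.016 + 0.078 + 0.086 = 0.216.
P(Route=R2) = 0.032 + 0.080 + 0.068 + 0.071 = 0.251.
P(Route=R4) = 0.040 + 0.085 + 0.037 + 0.030 = 0.192.
P(Route ∈ {R1, R2, R4}) = 0.216 + 0.251 + 0.192 = 0.659; P(Delay=>60, Route ∈ {R1, R2, R4}) = 0.086 + 0.071 + 0.030 = 0.187.
P(Delay=>60 | Route ∈ {R1, R2, R4}) = 0.187/0.659 = 0.28376.

0.28376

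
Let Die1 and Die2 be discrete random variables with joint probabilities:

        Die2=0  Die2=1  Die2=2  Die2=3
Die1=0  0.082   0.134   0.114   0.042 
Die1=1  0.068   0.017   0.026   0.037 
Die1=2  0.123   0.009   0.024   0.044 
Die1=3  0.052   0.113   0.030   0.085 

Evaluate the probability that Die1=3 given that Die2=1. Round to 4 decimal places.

0.4139

P(Die2=1) = 0.134 + 0.017 + 0.009 + 0.113 = 0.273.
P(Die1=3 | Die2=1) = 0.113/0.273 = 0.4139.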